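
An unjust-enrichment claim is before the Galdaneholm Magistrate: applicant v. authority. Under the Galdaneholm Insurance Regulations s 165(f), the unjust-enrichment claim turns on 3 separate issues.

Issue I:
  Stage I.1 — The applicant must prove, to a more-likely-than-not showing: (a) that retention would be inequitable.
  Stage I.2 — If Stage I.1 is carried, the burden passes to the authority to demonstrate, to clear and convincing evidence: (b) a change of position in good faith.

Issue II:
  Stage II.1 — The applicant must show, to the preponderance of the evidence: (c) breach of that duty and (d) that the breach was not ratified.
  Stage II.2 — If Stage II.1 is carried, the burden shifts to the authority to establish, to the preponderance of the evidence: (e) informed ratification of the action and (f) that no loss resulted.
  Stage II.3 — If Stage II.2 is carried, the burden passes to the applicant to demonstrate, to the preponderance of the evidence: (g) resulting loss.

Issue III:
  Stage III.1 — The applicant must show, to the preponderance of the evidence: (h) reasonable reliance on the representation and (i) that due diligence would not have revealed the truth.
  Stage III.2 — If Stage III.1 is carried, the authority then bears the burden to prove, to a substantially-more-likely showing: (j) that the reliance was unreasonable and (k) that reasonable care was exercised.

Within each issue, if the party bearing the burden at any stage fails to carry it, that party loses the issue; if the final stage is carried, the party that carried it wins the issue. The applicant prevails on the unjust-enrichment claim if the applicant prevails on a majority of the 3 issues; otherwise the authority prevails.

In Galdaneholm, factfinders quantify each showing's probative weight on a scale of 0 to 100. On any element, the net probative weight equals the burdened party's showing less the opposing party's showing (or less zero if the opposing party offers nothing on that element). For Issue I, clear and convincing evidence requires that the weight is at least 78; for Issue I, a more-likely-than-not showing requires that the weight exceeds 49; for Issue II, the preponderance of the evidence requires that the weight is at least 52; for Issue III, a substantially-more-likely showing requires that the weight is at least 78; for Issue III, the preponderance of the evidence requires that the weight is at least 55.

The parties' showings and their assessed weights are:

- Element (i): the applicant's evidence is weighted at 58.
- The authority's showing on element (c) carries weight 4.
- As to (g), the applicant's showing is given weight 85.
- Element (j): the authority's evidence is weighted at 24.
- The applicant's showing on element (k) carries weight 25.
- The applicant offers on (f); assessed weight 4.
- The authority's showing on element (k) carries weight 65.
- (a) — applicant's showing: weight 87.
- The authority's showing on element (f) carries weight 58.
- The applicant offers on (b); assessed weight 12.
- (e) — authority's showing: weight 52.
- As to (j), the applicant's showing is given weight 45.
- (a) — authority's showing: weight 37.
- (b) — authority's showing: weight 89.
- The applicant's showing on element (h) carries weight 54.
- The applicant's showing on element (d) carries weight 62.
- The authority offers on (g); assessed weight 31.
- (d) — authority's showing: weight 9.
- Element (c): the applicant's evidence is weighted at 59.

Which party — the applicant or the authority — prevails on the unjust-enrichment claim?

applicant

— Issue I —
Stage I.1 — burden on applicant; standard: a more-likely-than-not showing (weight exceeds 49).
    (a): 87 − 37 = 50 > 49 [met]
  The applicant carries Stage I.1; the authority now bears the burden.
Stage I.2 — burden on authority; standard: clear and convincing evidence (weight is at least 78).
    (b): 89 − 12 = 77 < 78 [not met]
  Stage I.2 not carried; the authority fails its burden.
The applicant prevails on this issue.
— Issue II —
Stage II.1 — burden on applicant; standard: the preponderance of the evidence (weight is at least 52).
    (c): 59 − 4 = 55 ≥ 52 [met]
    (d): 62 − 9 = 53 ≥ 52 [met]
  All elements met. The burden passes to the authority.
Stage II.2 — burden on authority; standard: the preponderance of the evidence (weight is at least 52).
    (e): 52 ≥ 52 [met]
    (f): 58 − 4 = 54 ≥ 52 [met]
  All elements met. The burden passes to the applicant.
Stage II.3 — burden on applicant; standard: the preponderance of the evidence (weight is at least 52).
    (g): 85 − 31 = 54 ≥ 52 [met]
  All elements met at the final stage.
Every stage carried; the applicant prevails on this issue.
— Issue III —
At Stage III.1 the applicant must meet the preponderance of the evidence (weight is at least 55): on (h) the weight is 54, < 55, so (h) does not meet the standard; on (i) the weight is 58, ≥ 55, so (i) meets the standard.
  The applicant does not carry Stage III.1.
So the authority prevails on this issue.
Per-issue: Issue I → applicant; Issue II → applicant; Issue III → authority. The applicant must prevail on a majority of issues; overall, the applicant prevails.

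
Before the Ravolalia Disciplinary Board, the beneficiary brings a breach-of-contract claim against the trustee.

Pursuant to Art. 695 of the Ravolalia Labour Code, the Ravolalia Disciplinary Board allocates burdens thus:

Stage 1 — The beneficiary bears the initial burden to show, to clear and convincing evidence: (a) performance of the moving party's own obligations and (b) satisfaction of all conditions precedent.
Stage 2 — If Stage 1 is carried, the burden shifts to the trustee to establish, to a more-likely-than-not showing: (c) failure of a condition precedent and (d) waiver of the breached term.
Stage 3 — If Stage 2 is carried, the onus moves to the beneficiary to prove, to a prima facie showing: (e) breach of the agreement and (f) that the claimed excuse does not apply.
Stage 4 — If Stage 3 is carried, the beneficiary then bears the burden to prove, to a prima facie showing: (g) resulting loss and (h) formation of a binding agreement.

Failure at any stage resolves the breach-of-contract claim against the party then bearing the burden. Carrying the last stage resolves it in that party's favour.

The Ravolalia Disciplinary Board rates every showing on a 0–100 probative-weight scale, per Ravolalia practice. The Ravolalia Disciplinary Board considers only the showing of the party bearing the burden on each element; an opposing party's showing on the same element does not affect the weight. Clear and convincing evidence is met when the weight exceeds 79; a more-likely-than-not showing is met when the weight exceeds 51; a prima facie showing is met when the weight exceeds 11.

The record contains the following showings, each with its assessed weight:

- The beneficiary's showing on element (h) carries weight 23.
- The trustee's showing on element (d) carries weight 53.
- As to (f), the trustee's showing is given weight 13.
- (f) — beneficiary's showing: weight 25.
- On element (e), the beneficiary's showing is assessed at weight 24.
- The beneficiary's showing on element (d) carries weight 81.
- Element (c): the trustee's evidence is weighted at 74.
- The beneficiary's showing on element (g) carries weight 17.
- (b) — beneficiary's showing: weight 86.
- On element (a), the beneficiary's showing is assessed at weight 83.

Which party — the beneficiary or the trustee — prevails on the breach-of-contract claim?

beneficiary

Stage 1 (beneficiary, clear and convincing evidence, weight exceeds 79): (a) 83 > 79 — meets; (b) 86 > 79 — meets.
  Stage 1 carried; the burden shifts to the trustee.
Stage 2 (trustee, a more-likely-than-not showing, weight exceeds 51): (c) 74 > 51 — meets; (d) 53 (beneficiary's 81 disregarded) > 51 — meets.
  Stage 2 carried; the burden shifts to the beneficiary.
Stage 3 (beneficiary, a prima facie showing, weight exceeds 11): (e) 24 > 11 — meets; (f) 25 (trustee's 13 disregarded) > 11 — meets.
  Stage 3 carried; the burden remains with the beneficiary.
Stage 4 (beneficiary, a prima facie showing, weight exceeds 11): (g) 17 > 11 — meets; (h) 23 > 11 — meets.
  Stage 4 carried; the final stage is satisfied.
All stages carried — the beneficiary prevails.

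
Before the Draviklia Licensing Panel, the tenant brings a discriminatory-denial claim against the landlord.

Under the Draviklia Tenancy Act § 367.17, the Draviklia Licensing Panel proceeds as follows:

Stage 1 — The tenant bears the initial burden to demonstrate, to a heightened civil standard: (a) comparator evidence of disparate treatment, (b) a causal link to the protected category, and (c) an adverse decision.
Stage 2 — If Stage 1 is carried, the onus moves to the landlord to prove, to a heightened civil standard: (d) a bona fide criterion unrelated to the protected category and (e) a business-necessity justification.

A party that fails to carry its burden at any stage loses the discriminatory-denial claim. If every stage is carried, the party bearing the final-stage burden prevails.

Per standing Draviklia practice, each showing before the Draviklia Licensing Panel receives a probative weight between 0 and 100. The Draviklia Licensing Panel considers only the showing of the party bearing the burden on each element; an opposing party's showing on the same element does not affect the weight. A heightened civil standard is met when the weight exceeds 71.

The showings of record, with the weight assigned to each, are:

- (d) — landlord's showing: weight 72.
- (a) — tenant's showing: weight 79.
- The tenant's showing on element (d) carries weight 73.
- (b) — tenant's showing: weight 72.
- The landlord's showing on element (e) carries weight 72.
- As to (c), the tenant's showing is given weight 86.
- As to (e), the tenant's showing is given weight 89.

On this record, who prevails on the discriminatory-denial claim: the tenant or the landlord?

landlord

Stage 1 (tenant, a heightened civil standard, weight exceeds 71): (a) 79 > 71 — meets; (b) 72 > 71 — meets; (c) 86 > 71 — meets.
  Stage 1 carried; the burden shifts to the landlord.
Stage 2 (landlord, a heightened civil standard, weight exceeds 71): (d) 72 (tenant's 73 disregarded) > 71 — meets; (e) 72 (tenant's 89 disregarded) > 71 — meets.
  Stage 2 carried; the final stage is satisfied.
Every stage carried; the landlord prevails.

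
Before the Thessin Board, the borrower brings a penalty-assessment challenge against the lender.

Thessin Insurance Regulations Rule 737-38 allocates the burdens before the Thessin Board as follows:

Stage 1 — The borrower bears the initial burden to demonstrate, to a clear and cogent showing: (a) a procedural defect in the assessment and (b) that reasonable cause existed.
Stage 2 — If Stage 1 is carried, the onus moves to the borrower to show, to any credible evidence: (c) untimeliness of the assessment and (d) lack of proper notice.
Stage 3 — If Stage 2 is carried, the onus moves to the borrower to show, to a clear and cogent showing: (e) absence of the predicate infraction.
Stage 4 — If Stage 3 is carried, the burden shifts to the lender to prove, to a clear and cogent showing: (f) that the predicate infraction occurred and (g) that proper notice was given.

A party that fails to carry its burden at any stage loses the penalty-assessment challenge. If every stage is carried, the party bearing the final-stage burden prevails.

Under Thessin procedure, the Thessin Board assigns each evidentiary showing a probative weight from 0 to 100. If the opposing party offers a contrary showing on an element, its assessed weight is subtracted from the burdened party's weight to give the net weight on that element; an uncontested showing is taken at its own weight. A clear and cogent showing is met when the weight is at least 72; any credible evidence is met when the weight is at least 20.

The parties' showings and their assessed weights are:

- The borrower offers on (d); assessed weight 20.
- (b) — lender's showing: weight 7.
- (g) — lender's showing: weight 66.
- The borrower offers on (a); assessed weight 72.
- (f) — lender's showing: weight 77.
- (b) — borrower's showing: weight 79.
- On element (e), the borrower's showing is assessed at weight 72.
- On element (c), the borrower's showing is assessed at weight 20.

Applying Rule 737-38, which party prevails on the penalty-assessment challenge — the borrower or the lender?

Stage 1 — burden on borrower; standard: a clear and cogent showing (weight is at least 72).
    (a): 72 ≥ 72 [met]
    (b): 79 − 7 = 72 ≥ 72 [met]
  Stage 1 is satisfied; the borrower continues to bear the burden.
Stage 2 — burden on borrower; standard: any credible evidence (weight is at least 20).
    (c): 20 ≥ 20 [met]
    (d): 20 ≥ 20 [met]
  All elements met. The borrower retains the burden for Stage 3.
Stage 3 — burden on borrower; standard: a clear and cogent showing (weight is at least 72).
    (e): 72 ≥ 72 [met]
  Stage 3 is satisfied; the onus moves to the lender.
Stage 4 — burden on lender; standard: a clear and cogent showing (weight is at least 72).
    (f): 77 ≥ 72 [met]
    (g): 66 < 72 [not met]
  Stage 4 not carried; the lender fails its burden.
So the borrower prevails.

borrower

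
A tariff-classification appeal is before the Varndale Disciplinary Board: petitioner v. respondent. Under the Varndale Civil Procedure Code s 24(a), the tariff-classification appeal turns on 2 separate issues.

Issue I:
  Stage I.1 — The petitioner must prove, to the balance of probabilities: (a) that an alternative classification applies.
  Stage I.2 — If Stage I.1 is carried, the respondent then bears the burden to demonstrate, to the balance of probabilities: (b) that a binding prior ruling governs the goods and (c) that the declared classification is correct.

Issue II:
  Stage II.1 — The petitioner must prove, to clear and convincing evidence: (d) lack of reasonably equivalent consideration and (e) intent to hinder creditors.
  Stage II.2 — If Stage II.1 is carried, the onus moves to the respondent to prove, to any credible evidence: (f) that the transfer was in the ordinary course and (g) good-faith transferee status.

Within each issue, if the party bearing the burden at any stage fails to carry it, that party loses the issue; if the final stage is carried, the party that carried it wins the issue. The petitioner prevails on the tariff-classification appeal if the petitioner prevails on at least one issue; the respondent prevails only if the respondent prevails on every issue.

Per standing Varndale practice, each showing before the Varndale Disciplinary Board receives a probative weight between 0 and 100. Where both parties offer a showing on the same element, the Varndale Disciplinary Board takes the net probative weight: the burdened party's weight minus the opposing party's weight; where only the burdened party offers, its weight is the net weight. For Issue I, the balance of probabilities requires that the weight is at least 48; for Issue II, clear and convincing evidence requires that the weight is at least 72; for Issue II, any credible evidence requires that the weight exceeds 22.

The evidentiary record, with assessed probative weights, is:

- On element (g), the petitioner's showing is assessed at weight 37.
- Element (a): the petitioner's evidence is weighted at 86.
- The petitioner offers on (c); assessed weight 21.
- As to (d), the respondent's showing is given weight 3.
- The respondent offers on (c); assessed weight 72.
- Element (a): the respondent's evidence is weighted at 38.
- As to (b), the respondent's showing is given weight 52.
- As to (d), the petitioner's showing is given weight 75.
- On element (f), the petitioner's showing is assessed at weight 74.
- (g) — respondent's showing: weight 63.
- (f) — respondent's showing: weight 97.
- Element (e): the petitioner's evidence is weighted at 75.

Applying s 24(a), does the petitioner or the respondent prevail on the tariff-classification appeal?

— Issue I —
At Stage I.1 the petitioner must meet the balance of probabilities (weight is at least 48): on (a) the weight is 86 less the opposing 38 gives net 48, which does reach 48, so (a) meets the standard.
  All elements met. The burden passes to the respondent.
At Stage I.2 the respondent must meet the balance of probabilities (weight is at least 48): on (b) the weight is 52, ≥ 48, so (b) meets the standard; on (c) the weight is 72 less the opposing 21 gives net 51, which does reach 48, so (c) meets the standard.
  All elements met at the final stage.
Every stage carried; the respondent prevails on this issue.
— Issue II —
Stage II.1 (petitioner, clear and convincing evidence, weight is at least 72): (d) net 75−3=72 ≥ 72 — meets; (e) 75 ≥ 72 — meets.
  The petitioner carries Stage II.1; the respondent now bears the burden.
Stage II.2 (respondent, any credible evidence, weight exceeds 22): (f) net 97−74=23 > 22 — meets; (g) net 63−37=26 > 22 — meets.
  Stage II.2 carried; the final stage is satisfied.
Every stage carried; the respondent prevails on this issue.
Per-issue: Issue I → respondent; Issue II → respondent. The petitioner must prevail on at least one issue; overall, the respondent prevails.

respondent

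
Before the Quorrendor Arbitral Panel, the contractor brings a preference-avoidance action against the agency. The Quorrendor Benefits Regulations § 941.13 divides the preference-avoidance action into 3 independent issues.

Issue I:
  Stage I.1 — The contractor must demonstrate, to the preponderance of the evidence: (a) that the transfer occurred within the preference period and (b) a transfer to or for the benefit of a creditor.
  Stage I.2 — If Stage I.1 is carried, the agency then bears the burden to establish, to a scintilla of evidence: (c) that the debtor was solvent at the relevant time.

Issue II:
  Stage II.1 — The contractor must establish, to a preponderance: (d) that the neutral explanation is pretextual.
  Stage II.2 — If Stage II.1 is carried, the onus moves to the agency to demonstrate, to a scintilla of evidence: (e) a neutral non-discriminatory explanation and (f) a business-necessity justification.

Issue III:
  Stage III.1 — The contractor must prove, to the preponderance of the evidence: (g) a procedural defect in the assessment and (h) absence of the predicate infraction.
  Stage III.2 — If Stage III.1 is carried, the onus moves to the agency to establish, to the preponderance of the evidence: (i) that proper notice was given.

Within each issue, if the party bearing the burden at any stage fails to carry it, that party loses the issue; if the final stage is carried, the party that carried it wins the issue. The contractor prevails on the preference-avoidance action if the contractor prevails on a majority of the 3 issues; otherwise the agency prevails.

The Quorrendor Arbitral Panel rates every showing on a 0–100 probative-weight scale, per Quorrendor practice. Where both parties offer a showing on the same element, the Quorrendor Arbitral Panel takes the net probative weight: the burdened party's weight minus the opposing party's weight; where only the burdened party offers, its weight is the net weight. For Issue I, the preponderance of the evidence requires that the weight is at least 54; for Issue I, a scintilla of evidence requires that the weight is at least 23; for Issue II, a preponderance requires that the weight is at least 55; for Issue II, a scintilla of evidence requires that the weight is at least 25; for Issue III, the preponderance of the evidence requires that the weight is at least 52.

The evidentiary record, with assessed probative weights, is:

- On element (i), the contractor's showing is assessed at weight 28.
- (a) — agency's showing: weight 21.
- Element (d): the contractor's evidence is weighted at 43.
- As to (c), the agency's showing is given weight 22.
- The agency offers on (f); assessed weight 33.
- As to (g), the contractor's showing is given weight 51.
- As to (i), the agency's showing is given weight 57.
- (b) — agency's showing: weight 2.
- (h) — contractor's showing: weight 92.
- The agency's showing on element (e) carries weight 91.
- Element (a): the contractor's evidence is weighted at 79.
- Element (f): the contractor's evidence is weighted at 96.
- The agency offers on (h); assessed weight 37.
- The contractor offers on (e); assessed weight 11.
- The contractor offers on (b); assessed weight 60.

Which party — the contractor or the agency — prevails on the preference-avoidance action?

— Issue I —
Stage I.1 (contractor, the preponderance of the evidence, weight is at least 54): (a) net 79−21=58 ≥ 54 — meets; (b) net 60−2=58 ≥ 54 — meets.
  Stage I.1 is satisfied; the onus moves to the agency.
Stage I.2 (agency, a scintilla of evidence, weight is at least 23): (c) 22 < 23 — fails.
  The agency does not carry Stage I.2.
The analysis ends at Stage I.2; the contractor prevails on this issue.
— Issue II —
At Stage II.1 the contractor must meet a preponderance (weight is at least 55): on (d) the weight is 43, which does not reach 55, so (d) does not meet the standard.
  Not every element is met, so the contractor fails to carry Stage II.1.
So the agency prevails on this issue.
— Issue III —
Stage III.1 — burden on contractor; standard: the preponderance of the evidence (weight is at least 52).
    (g): 51 < 52 [not met]
    (h): 92 − 37 = 55 ≥ 52 [met]
  Not every element is met, so the contractor fails to carry Stage III.1.
The analysis ends at Stage III.1; the agency prevails on this issue.
Per-issue: Issue I → contractor; Issue II → agency; Issue III → agency. The contractor must prevail on a majority of issues; overall, the agency prevails.

agency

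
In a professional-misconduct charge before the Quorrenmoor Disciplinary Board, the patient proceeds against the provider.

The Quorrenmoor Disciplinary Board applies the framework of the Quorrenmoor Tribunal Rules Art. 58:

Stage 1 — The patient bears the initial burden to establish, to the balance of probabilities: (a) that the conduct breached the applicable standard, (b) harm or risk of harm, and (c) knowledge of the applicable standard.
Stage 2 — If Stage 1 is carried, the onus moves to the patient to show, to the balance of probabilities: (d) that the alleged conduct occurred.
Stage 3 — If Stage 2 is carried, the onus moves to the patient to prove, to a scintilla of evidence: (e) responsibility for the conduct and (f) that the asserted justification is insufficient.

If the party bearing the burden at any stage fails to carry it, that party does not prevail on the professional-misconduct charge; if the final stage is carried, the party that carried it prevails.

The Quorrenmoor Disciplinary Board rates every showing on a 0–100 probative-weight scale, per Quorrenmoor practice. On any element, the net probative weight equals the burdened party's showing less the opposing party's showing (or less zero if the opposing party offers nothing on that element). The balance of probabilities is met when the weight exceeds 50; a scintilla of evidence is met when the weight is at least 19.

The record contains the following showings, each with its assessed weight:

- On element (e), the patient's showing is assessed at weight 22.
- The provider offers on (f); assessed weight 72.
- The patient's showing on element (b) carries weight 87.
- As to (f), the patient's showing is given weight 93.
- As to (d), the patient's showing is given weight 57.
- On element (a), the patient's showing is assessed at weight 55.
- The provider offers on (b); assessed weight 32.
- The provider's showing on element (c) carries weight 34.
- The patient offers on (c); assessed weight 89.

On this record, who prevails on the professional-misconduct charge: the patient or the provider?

patient

Stage 1 — burden on patient; standard: the balance of probabilities (weight exceeds 50).
    (a): 55 > 50 [met]
    (b): 87 − 32 = 55 > 50 [met]
    (c): 89 − 34 = 55 > 50 [met]
  Stage 1 carried; the burden remains with the patient.
Stage 2 — burden on patient; standard: the balance of probabilities (weight exceeds 50).
    (d): 57 > 50 [met]
  All elements met. The patient retains the burden for Stage 3.
Stage 3 — burden on patient; standard: a scintilla of evidence (weight is at least 19).
    (e): 22 ≥ 19 [met]
    (f): 93 − 72 = 21 ≥ 19 [met]
  Stage 3 carried; the final stage is satisfied.
All stages carried — the patient prevails.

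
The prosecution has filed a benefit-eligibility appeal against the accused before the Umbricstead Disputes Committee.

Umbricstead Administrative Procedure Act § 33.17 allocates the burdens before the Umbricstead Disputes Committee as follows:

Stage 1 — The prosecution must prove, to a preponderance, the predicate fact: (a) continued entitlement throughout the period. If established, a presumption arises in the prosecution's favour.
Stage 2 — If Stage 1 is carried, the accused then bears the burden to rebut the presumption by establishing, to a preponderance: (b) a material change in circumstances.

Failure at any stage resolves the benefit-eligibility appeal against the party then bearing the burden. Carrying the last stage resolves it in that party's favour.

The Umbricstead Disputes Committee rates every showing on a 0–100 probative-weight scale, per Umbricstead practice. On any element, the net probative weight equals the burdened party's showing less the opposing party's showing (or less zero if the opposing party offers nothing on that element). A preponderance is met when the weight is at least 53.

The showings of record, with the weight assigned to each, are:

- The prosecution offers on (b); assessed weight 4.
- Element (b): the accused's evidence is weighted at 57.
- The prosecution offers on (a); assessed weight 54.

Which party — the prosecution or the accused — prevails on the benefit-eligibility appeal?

Stage 1 (prosecution, a preponderance, weight is at least 53): (a) 54 ≥ 53 — meets.
  Stage 1 is satisfied; the onus moves to the accused.
Stage 2 (accused, a preponderance, weight is at least 53): (b) net 57−4=53 ≥ 53 — meets.
  Stage 2 carried; the final stage is satisfied.
With every stage satisfied, the accused prevails.

accused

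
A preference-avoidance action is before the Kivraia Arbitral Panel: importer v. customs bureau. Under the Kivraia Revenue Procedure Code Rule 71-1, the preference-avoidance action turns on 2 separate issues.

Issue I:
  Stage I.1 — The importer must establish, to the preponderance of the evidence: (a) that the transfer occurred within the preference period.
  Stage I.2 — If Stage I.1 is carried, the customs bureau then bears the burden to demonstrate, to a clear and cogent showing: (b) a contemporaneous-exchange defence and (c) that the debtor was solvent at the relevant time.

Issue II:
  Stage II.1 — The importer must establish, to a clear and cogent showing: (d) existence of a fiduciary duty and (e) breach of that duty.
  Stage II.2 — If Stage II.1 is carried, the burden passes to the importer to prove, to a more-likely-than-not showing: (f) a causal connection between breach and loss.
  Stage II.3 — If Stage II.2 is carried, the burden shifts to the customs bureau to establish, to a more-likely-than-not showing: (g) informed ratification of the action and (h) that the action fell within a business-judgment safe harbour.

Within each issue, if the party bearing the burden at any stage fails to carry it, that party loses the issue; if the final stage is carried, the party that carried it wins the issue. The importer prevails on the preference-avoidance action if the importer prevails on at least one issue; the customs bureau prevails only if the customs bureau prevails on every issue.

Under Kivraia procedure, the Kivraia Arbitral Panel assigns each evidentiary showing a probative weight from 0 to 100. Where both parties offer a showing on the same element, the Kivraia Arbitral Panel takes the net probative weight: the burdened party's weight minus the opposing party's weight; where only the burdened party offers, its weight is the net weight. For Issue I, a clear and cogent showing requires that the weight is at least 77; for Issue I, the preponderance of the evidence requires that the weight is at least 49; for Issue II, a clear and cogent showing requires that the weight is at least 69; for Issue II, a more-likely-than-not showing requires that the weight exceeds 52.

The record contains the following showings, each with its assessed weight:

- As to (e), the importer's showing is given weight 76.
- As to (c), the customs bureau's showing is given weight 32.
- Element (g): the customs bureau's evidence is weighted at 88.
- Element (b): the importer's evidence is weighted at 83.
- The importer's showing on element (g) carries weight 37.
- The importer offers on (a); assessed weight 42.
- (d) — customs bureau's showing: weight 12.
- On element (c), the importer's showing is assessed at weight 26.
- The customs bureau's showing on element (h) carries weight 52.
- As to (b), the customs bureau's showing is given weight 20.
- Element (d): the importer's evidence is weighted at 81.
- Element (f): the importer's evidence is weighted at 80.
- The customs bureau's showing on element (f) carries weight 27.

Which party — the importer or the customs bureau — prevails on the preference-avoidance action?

— Issue I —
Stage I.1 (importer, the preponderance of the evidence, weight is at least 49): (a) 42 < 49 — fails.
  Stage I.1 not carried; the importer fails its burden.
So the customs bureau prevails on this issue.
— Issue II —
Stage II.1 (importer, a clear and cogent showing, weight is at least 69): (d) net 81−12=69 ≥ 69 — meets; (e) 76 ≥ 69 — meets.
  Stage II.1 is satisfied; the importer continues to bear the burden.
Stage II.2 (importer, a more-likely-than-not showing, weight exceeds 52): (f) net 80−27=53 > 52 — meets.
  The importer carries Stage II.2; the customs bureau now bears the burden.
Stage II.3 (customs bureau, a more-likely-than-not showing, weight exceeds 52): (g) net 88−37=51 ≤ 52 — fails; (h) 52 ≤ 52 — fails.
  Stage II.3 not carried; the customs bureau fails its burden.
The importer prevails on this issue.
Per-issue: Issue I → customs bureau; Issue II → importer. The importer must prevail on at least one issue; overall, the importer prevails.

importer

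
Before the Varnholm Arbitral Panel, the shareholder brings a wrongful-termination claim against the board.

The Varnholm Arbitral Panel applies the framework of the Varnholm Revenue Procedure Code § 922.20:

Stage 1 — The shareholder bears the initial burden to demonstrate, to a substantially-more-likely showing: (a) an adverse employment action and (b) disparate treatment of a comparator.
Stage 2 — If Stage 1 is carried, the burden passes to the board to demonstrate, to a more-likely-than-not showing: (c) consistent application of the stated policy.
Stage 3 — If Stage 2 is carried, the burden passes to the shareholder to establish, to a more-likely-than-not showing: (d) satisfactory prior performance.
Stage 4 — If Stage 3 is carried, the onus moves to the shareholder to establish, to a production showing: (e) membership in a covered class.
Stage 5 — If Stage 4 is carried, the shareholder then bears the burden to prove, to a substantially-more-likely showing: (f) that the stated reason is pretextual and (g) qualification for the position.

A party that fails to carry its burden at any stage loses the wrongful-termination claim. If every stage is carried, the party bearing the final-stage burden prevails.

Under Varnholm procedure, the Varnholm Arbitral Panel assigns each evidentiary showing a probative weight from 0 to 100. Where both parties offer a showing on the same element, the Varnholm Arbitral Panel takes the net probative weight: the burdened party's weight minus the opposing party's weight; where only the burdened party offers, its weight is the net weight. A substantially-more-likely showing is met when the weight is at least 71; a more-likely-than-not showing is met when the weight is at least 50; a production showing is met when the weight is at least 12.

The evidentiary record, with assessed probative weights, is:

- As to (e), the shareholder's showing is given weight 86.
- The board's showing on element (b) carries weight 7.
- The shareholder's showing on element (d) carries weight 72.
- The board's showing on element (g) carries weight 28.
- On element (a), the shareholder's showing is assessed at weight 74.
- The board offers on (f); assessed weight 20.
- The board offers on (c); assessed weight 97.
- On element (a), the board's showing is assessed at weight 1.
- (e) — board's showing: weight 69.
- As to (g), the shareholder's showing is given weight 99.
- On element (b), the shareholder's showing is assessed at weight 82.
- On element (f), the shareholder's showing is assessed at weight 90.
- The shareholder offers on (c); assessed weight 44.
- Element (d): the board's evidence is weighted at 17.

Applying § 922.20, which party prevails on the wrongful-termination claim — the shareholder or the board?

board

Stage 1 (shareholder, a substantially-more-likely showing, weight is at least 71): (a) net 74−1=73 ≥ 71 — meets; (b) net 82−7=75 ≥ 71 — meets.
  The shareholder carries Stage 1; the board now bears the burden.
Stage 2 (board, a more-likely-than-not showing, weight is at least 50): (c) net 97−44=53 ≥ 50 — meets.
  All elements met. The burden passes to the shareholder.
Stage 3 (shareholder, a more-likely-than-not showing, weight is at least 50): (d) net 72−17=55 ≥ 50 — meets.
  All elements met. The shareholder retains the burden for Stage 4.
Stage 4 (shareholder, a production showing, weight is at least 12): (e) net 86−69=17 ≥ 12 — meets.
  Stage 4 carried; the burden remains with the shareholder.
Stage 5 (shareholder, a substantially-more-likely showing, weight is at least 71): (f) net 90−20=70 < 71 — fails; (g) net 99−28=71 ≥ 71 — meets.
  Stage 5 not carried; the shareholder fails its burden.
So the board prevails.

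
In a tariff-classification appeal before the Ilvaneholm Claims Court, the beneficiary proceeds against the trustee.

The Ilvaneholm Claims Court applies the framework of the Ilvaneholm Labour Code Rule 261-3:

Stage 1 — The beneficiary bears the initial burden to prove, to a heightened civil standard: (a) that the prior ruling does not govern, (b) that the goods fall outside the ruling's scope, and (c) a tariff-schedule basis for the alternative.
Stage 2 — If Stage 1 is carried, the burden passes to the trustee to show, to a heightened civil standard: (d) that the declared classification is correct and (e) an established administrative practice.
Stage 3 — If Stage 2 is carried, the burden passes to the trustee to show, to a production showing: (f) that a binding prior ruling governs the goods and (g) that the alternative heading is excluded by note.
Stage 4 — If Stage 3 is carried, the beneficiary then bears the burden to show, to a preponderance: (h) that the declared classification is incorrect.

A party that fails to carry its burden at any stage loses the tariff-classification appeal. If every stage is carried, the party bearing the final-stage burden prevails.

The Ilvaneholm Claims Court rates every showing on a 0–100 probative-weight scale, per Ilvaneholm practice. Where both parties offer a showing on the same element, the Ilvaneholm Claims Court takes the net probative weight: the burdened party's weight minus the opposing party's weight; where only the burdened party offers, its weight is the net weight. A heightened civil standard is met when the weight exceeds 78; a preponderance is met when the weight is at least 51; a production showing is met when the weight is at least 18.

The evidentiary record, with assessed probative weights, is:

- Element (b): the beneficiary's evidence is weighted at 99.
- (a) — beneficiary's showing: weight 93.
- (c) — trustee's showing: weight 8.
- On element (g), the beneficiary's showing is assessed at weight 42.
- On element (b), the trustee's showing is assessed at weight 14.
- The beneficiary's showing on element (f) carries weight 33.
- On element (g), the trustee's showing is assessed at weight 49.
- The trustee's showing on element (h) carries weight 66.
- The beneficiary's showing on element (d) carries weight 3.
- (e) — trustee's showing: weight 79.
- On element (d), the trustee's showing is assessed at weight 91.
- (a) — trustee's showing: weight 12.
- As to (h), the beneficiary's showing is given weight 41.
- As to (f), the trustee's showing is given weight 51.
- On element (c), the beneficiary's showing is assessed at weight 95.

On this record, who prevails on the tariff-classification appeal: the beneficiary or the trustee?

beneficiary

Stage 1 — burden on beneficiary; standard: a heightened civil standard (weight exceeds 78).
    (a): 93 − 12 = 81 > 78 [met]
    (b): 99 − 14 = 85 > 78 [met]
    (c): 95 − 8 = 87 > 78 [met]
  The beneficiary carries Stage 1; the trustee now bears the burden.
Stage 2 — burden on trustee; standard: a heightened civil standard (weight exceeds 78).
    (d): 91 − 3 = 88 > 78 [met]
    (e): 79 > 78 [met]
  All elements met. The trustee retains the burden for Stage 3.
Stage 3 — burden on trustee; standard: a production showing (weight is at least 18).
    (f): 51 − 33 = 18 ≥ 18 [met]
    (g): 49 − 42 = 7 < 18 [not met]
  Stage 3 not carried; the trustee fails its burden.
So the beneficiary prevails.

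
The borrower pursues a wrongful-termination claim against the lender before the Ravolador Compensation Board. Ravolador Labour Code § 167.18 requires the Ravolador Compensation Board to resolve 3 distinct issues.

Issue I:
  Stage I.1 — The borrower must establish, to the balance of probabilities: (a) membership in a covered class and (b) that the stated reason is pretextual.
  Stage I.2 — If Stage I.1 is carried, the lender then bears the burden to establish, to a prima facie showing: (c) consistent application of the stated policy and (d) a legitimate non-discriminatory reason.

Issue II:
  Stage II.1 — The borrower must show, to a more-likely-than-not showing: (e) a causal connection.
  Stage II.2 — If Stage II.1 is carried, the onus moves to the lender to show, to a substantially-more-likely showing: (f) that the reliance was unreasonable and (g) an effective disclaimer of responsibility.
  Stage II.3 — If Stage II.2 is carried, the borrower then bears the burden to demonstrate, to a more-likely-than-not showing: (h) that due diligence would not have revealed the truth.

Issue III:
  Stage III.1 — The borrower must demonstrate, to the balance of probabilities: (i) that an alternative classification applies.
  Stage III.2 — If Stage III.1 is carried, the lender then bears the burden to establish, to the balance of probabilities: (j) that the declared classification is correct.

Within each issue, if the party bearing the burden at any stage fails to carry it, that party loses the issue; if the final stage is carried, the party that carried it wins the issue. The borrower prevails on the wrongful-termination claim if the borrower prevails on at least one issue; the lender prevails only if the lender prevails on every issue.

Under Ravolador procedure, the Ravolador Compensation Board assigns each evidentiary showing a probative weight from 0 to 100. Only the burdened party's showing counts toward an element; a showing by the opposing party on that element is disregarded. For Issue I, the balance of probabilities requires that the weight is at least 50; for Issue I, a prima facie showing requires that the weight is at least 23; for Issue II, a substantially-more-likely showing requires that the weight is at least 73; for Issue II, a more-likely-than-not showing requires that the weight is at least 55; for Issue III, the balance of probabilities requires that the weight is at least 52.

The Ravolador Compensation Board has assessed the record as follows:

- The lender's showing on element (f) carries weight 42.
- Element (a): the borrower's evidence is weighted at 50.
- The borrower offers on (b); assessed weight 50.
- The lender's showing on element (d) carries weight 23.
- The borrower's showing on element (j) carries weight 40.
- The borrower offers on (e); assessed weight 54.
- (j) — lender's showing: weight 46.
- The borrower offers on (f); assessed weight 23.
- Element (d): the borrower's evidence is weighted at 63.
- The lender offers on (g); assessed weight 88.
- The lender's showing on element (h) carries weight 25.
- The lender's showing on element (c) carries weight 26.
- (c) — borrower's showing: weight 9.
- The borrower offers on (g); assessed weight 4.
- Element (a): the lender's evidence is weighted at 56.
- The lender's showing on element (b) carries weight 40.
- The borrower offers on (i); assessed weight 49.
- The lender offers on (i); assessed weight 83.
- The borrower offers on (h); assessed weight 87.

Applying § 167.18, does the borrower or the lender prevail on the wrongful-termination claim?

lender

— Issue I —
Stage I.1 (borrower, the balance of probabilities, weight is at least 50): (a) 50 (lender's 56 disregarded) ≥ 50 — meets; (b) 50 (lender's 40 disregarded) ≥ 50 — meets.
  All elements met. The burden passes to the lender.
Stage I.2 (lender, a prima facie showing, weight is at least 23): (c) 26 (borrower's 9 disregarded) ≥ 23 — meets; (d) 23 (borrower's 63 disregarded) ≥ 23 — meets.
  The lender carries the last stage.
Every stage carried; the lender prevails on this issue.
— Issue II —
Stage II.1 — burden on borrower; standard: a more-likely-than-not showing (weight is at least 55).
    (e): 54 < 55 [not met]
  The borrower does not carry Stage II.1.
The lender prevails on this issue.
— Issue III —
At Stage III.1 the borrower must meet the balance of probabilities (weight is at least 52): on (i) the weight is 49 (the lender's 83 is given no effect), which does not reach 52, so (i) does not meet the standard.
  The borrower does not carry Stage III.1.
The lender prevails on this issue.
Per-issue: Issue I → lender; Issue II → lender; Issue III → lender. The borrower must prevail on at least one issue; overall, the lender prevails.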